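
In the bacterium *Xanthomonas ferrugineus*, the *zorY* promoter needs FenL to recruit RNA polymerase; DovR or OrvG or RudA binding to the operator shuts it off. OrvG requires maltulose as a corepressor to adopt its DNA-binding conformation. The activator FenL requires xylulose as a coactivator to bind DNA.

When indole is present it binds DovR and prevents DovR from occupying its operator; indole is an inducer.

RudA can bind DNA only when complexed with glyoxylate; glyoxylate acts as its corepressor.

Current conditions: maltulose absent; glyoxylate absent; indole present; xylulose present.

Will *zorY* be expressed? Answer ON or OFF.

Indole is present, so DovR is inactive.
Maltulose is absent, so OrvG is inactive.
Glyoxylate is absent, so RudA is inactive.
Xylulose is present, so FenL is active.
No repressor is bound and FenL is active, so *zorY* is transcribed.

ON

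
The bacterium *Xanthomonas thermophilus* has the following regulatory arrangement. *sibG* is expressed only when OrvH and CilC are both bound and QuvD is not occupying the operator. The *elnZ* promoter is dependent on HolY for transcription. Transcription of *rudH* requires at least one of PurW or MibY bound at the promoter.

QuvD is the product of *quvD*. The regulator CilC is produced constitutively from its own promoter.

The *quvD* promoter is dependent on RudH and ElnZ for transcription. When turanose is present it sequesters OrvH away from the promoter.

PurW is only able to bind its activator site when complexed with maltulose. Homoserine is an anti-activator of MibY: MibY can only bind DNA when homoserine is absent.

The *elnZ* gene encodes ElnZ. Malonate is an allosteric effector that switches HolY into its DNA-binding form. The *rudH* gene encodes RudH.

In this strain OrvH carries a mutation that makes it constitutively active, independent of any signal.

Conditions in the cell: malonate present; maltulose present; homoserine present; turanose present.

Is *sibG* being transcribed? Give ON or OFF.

OFF

OrvH is constitutively active in this strain.
Maltulose is present, so PurW is active.
Homoserine is present, so MibY is inactive.
Activator PurW is present, so *rudH* is transcribed.
So RudH is produced and active.
Malonate is present, so HolY is active.
No repressor is bound and HolY is active, so *elnZ* is transcribed.
So ElnZ is produced and active.
No repressor is bound and RudH and ElnZ are active, so *quvD* is transcribed.
So QuvD is produced and active.
CilC is produced constitutively and is active.
With repressor QuvD bound, *sibG* is not transcribed.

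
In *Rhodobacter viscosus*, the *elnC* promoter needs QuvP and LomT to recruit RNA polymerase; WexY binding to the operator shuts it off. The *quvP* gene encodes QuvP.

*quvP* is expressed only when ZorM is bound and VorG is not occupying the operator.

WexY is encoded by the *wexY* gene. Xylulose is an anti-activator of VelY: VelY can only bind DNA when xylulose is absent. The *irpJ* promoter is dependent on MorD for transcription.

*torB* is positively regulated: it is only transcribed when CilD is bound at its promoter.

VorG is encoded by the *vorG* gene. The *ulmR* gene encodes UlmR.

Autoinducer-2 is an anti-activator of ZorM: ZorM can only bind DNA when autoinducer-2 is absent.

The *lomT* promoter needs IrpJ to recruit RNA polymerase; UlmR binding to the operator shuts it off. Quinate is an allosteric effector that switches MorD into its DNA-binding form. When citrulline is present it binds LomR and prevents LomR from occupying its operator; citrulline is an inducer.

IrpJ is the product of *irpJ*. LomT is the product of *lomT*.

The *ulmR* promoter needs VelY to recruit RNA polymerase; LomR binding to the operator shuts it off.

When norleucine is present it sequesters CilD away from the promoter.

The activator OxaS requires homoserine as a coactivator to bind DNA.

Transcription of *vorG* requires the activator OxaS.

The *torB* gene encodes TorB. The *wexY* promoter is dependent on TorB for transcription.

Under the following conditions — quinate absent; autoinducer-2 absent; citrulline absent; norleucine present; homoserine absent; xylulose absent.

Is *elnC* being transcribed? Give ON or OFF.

OFF

Homoserine is absent, so OxaS is inactive.
Required activator OxaS is absent, so *vorG* is not transcribed.
So VorG is not produced.
Autoinducer-2 is absent, so ZorM is active.
No repressor is bound and ZorM is active, so *quvP* is transcribed.
So QuvP is produced and active.
Norleucine is present, so CilD is inactive.
Required activator CilD is absent, so *torB* is not transcribed.
So TorB is not produced.
Required activator TorB is absent, so *wexY* is not transcribed.
So WexY is not produced.
Quinate is absent, so MorD is inactive.
Required activator MorD is absent, so *irpJ* is not transcribed.
So IrpJ is not produced.
Xylulose is absent, so VelY is active.
Citrulline is absent, so LomR is active.
With repressor LomR bound, *ulmR* is not transcribed.
So UlmR is not produced.
Required activator IrpJ is absent, so *lomT* is not transcribed.
So LomT is not produced.
Required activator LomT is absent, so *elnC* is not transcribed.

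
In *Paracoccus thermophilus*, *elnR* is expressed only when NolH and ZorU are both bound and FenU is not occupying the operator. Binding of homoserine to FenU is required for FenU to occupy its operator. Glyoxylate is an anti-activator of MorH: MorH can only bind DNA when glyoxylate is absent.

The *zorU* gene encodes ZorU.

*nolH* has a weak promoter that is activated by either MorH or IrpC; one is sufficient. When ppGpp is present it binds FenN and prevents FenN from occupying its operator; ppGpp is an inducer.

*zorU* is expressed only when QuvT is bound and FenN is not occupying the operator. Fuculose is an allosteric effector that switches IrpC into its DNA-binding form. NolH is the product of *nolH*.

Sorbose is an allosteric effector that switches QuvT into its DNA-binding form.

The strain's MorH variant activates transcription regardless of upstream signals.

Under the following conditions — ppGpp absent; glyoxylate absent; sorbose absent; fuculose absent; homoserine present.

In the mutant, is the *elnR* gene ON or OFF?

OFF

Homoserine is present, so FenU is active.
MorH is constitutively active in this strain.
Fuculose is absent, so IrpC is inactive.
Activator MorH is present, so *nolH* is transcribed.
So NolH is produced and active.
Sorbose is absent, so QuvT is inactive.
ppGpp is absent, so FenN is active.
With repressor FenN bound, *zorU* is not transcribed.
So ZorU is not produced.
With repressor FenU bound, *elnR* is not transcribed.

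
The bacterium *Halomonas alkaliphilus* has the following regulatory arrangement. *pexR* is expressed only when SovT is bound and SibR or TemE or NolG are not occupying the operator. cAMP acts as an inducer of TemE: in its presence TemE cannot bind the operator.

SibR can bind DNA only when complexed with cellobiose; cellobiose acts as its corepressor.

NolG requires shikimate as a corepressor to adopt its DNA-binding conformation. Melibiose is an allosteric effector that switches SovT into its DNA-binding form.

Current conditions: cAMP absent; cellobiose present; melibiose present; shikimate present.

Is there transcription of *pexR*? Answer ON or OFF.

OFF

Cellobiose is present, so SibR is active.
cAMP is absent, so TemE is active.
Shikimate is present, so NolG is active.
Melibiose is present, so SovT is active.
With repressor SibR bound, *pexR* is not transcribed.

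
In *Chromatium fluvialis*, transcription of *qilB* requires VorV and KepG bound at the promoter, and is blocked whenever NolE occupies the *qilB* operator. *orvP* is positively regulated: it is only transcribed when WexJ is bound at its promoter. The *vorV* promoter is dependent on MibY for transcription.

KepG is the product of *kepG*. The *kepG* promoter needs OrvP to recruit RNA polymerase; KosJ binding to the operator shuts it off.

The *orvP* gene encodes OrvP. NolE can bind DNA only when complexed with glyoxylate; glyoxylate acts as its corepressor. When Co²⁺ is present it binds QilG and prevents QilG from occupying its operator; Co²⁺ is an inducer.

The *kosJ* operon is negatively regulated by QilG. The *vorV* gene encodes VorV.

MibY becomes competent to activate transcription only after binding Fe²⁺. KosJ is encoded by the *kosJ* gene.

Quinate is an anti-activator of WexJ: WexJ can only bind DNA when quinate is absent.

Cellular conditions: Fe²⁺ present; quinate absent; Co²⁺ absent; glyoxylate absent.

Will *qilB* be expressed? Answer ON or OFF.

Glyoxylate is absent, so NolE is inactive.
Fe²⁺ is present, so MibY is active.
No repressor is bound and MibY is active, so *vorV* is transcribed.
So VorV is produced and active.
Co²⁺ is absent, so QilG is active.
With repressor QilG bound, *kosJ* is not transcribed.
So KosJ is not produced.
Quinate is absent, so WexJ is active.
No repressor is bound and WexJ is active, so *orvP* is transcribed.
So OrvP is produced and active.
No repressor is bound and OrvP is active, so *kepG* is transcribed.
So KepG is produced and active.
No repressor is bound and VorV and KepG are active, so *qilB* is transcribed.

ON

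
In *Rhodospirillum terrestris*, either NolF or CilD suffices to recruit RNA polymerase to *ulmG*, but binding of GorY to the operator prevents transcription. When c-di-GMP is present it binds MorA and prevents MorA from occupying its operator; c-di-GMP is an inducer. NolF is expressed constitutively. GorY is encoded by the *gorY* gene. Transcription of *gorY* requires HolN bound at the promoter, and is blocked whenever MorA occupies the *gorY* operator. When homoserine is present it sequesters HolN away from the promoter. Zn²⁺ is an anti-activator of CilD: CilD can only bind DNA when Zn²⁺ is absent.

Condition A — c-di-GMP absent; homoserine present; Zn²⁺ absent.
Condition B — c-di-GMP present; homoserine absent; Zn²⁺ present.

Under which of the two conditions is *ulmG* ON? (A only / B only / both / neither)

Condition A:
c-di-GMP is absent, so MorA is active.
Homoserine is present, so HolN is inactive.
With repressor MorA bound, *gorY* is not transcribed.
So GorY is not produced.
NolF is produced constitutively and is active.
Zn²⁺ is absent, so CilD is active.
Activator NolF is present, so *ulmG* is transcribed.
→ *ulmG* is ON in A.
Condition B:
c-di-GMP is present, so MorA is inactive.
Homoserine is absent, so HolN is active.
No repressor is bound and HolN is active, so *gorY* is transcribed.
So GorY is produced and active.
NolF is produced constitutively and is active.
Zn²⁺ is present, so CilD is inactive.
With repressor GorY bound, *ulmG* is not transcribed.
→ *ulmG* is OFF in B.

A only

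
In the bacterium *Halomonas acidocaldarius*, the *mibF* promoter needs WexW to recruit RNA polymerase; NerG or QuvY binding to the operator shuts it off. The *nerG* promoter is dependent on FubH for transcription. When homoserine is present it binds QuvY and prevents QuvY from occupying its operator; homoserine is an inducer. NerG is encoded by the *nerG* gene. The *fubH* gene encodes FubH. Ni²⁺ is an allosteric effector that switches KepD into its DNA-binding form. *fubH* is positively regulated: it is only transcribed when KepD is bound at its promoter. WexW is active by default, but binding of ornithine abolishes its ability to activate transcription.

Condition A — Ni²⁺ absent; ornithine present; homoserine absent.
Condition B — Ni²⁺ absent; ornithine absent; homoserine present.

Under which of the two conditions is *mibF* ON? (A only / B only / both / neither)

Condition A:
Ni²⁺ is absent, so KepD is inactive.
Required activator KepD is absent, so *fubH* is not transcribed.
So FubH is not produced.
Required activator FubH is absent, so *nerG* is not transcribed.
So NerG is not produced.
Ornithine is present, so WexW is inactive.
Homoserine is absent, so QuvY is active.
With repressor QuvY bound, *mibF* is not transcribed.
→ *mibF* is OFF in A.
Condition B:
Ni²⁺ is absent, so KepD is inactive.
Required activator KepD is absent, so *fubH* is not transcribed.
So FubH is not produced.
Required activator FubH is absent, so *nerG* is not transcribed.
So NerG is not produced.
Ornithine is absent, so WexW is active.
Homoserine is present, so QuvY is inactive.
No repressor is bound and WexW is active, so *mibF* is transcribed.
→ *mibF* is ON in B.

B only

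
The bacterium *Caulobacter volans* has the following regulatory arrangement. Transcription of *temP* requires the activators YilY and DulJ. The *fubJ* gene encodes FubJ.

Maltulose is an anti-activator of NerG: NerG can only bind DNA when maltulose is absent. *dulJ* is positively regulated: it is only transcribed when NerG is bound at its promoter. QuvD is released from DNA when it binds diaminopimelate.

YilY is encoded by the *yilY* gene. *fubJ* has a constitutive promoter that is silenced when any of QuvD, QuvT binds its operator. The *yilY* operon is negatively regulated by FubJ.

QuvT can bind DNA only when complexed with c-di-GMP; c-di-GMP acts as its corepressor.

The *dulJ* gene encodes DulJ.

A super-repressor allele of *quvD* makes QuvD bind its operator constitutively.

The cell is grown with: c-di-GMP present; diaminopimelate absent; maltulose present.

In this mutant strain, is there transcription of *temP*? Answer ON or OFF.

OFF

QuvD is constitutively active in this strain.
c-di-GMP is present, so QuvT is active.
With repressor QuvD bound, *fubJ* is not transcribed.
So FubJ is not produced.
With no repressor bound, *yilY* is transcribed.
So YilY is produced and active.
Maltulose is present, so NerG is inactive.
Required activator NerG is absent, so *dulJ* is not transcribed.
So DulJ is not produced.
Required activator DulJ is absent, so *temP* is not transcribed.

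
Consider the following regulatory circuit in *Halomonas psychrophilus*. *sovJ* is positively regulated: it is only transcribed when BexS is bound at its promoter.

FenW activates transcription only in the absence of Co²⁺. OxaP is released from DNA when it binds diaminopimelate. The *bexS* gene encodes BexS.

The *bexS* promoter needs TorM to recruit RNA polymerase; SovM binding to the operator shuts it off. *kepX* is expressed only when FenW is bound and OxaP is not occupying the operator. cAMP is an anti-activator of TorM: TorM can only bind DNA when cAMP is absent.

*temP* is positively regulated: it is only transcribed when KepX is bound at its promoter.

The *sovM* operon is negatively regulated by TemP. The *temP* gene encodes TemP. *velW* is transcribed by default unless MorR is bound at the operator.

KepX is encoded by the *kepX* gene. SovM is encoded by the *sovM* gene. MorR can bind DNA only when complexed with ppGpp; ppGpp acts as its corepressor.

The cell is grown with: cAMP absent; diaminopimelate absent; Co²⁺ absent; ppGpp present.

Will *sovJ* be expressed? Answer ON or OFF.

OFF

Co²⁺ is absent, so FenW is active.
Diaminopimelate is absent, so OxaP is active.
With repressor OxaP bound, *kepX* is not transcribed.
So KepX is not produced.
Required activator KepX is absent, so *temP* is not transcribed.
So TemP is not produced.
With no repressor bound, *sovM* is transcribed.
So SovM is produced and active.
cAMP is absent, so TorM is active.
With repressor SovM bound, *bexS* is not transcribed.
So BexS is not produced.
Required activator BexS is absent, so *sovJ* is not transcribed.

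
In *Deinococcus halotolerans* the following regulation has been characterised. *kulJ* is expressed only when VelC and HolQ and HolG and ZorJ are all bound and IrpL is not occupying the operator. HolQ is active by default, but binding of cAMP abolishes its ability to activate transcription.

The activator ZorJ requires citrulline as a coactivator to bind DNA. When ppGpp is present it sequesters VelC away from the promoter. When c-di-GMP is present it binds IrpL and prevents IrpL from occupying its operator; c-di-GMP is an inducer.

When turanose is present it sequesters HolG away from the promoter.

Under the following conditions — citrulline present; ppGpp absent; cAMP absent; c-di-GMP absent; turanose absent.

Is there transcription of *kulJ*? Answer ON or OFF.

OFF

ppGpp is absent, so VelC is active.
c-di-GMP is absent, so IrpL is active.
cAMP is absent, so HolQ is active.
Turanose is absent, so HolG is active.
Citrulline is present, so ZorJ is active.
With repressor IrpL bound, *kulJ* is not transcribed.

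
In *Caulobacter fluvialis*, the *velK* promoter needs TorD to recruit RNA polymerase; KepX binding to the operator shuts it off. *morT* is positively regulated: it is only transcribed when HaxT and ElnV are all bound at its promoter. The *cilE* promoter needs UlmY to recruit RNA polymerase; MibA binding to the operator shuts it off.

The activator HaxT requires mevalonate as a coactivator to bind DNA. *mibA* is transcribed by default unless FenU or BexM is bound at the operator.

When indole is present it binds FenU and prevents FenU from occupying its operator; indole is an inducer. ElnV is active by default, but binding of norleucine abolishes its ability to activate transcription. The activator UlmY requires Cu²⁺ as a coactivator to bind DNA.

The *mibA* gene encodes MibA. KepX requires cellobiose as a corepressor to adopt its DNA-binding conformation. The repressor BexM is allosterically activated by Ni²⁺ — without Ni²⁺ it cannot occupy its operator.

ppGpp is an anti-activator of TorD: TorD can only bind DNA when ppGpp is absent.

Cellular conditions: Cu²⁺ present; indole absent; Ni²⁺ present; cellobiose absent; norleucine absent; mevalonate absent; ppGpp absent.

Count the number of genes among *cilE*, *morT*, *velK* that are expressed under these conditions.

Cu²⁺ is present, so UlmY is active.
Indole is absent, so FenU is active.
Ni²⁺ is present, so BexM is active.
With repressor FenU bound, *mibA* is not transcribed.
So MibA is not produced.
No repressor is bound and UlmY is active, so *cilE* is transcribed.
→ *cilE* is ON.
Mevalonate is absent, so HaxT is inactive.
Norleucine is absent, so ElnV is active.
Required activator HaxT is absent, so *morT* is not transcribed.
→ *morT* is OFF.
Cellobiose is absent, so KepX is inactive.
ppGpp is absent, so TorD is active.
No repressor is bound and TorD is active, so *velK* is transcribed.
→ *velK* is ON.
2 of the 3 genes are transcribed.

2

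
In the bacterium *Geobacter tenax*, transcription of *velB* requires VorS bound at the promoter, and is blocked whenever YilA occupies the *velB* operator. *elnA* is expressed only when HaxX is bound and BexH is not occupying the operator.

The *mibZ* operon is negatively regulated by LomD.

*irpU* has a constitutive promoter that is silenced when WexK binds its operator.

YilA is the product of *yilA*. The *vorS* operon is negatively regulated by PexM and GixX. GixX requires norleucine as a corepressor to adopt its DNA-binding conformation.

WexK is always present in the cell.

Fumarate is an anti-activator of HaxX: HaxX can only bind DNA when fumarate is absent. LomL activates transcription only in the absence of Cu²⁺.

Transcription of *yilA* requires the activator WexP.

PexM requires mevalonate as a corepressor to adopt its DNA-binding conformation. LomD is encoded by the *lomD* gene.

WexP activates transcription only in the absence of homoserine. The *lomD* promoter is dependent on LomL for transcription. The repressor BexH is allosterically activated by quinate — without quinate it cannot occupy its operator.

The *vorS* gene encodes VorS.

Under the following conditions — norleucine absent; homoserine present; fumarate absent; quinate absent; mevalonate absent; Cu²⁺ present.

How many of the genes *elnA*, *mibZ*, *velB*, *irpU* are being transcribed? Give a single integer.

Fumarate is absent, so HaxX is active.
Quinate is absent, so BexH is inactive.
No repressor is bound and HaxX is active, so *elnA* is transcribed.
→ *elnA* is ON.
Cu²⁺ is present, so LomL is inactive.
Required activator LomL is absent, so *lomD* is not transcribed.
So LomD is not produced.
With no repressor bound, *mibZ* is transcribed.
→ *mibZ* is ON.
Homoserine is present, so WexP is inactive.
Required activator WexP is absent, so *yilA* is not transcribed.
So YilA is not produced.
Mevalonate is absent, so PexM is inactive.
Norleucine is absent, so GixX is inactive.
With no repressor bound, *vorS* is transcribed.
So VorS is produced and active.
No repressor is bound and VorS is active, so *velB* is transcribed.
→ *velB* is ON.
WexK is produced constitutively and is active.
With repressor WexK bound, *irpU* is not transcribed.
→ *irpU* is OFF.
3 of the 4 genes are transcribed.

3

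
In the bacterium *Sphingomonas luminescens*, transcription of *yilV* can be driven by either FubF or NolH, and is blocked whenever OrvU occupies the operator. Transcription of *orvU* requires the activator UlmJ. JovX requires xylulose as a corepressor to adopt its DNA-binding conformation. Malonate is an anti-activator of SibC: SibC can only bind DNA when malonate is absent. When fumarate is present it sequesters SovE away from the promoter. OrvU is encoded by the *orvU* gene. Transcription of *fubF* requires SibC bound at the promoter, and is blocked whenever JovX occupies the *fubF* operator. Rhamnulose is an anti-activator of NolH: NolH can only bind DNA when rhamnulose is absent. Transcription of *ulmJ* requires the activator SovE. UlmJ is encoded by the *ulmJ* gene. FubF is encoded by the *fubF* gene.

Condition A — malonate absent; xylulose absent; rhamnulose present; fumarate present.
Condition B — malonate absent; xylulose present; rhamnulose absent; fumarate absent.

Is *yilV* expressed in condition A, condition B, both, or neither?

Condition A:
Malonate is absent, so SibC is active.
Xylulose is absent, so JovX is inactive.
No repressor is bound and SibC is active, so *fubF* is transcribed.
So FubF is produced and active.
Rhamnulose is present, so NolH is inactive.
Fumarate is present, so SovE is inactive.
Required activator SovE is absent, so *ulmJ* is not transcribed.
So UlmJ is not produced.
Required activator UlmJ is absent, so *orvU* is not transcribed.
So OrvU is not produced.
Activator FubF is present, so *yilV* is transcribed.
→ *yilV* is ON in A.
Condition B:
Malonate is absent, so SibC is active.
Xylulose is present, so JovX is active.
With repressor JovX bound, *fubF* is not transcribed.
So FubF is not produced.
Rhamnulose is absent, so NolH is active.
Fumarate is absent, so SovE is active.
No repressor is bound and SovE is active, so *ulmJ* is transcribed.
So UlmJ is produced and active.
No repressor is bound and UlmJ is active, so *orvU* is transcribed.
So OrvU is produced and active.
With repressor OrvU bound, *yilV* is not transcribed.
→ *yilV* is OFF in B.

A only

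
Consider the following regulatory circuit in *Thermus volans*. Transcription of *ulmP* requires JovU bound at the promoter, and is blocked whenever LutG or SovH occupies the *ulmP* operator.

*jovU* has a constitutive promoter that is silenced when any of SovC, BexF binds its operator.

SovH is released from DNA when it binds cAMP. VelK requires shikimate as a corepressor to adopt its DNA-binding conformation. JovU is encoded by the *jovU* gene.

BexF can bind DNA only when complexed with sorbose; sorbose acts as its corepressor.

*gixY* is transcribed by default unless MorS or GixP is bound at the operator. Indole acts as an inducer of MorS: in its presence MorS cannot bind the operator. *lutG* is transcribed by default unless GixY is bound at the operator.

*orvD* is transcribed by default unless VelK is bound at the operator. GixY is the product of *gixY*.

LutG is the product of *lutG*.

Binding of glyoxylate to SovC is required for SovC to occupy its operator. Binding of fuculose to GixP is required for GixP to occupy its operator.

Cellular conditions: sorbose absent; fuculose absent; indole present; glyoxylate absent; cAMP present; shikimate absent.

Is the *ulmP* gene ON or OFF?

ON

Indole is present, so MorS is inactive.
Fuculose is absent, so GixP is inactive.
With no repressor bound, *gixY* is transcribed.
So GixY is produced and active.
With repressor GixY bound, *lutG* is not transcribed.
So LutG is not produced.
cAMP is present, so SovH is inactive.
Glyoxylate is absent, so SovC is inactive.
Sorbose is absent, so BexF is inactive.
With no repressor bound, *jovU* is transcribed.
So JovU is produced and active.
No repressor is bound and JovU is active, so *ulmP* is transcribed.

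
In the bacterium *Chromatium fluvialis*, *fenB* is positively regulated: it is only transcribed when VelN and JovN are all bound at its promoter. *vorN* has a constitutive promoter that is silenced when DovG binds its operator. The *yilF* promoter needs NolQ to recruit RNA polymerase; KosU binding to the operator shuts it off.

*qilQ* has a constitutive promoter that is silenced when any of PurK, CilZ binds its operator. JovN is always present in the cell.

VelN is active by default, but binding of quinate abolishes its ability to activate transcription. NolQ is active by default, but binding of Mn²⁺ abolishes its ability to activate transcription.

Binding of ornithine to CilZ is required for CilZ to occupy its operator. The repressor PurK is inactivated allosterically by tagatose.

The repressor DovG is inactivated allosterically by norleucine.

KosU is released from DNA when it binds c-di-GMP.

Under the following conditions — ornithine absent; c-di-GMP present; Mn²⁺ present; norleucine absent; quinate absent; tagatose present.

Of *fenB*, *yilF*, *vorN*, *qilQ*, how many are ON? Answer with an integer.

2

Quinate is absent, so VelN is active.
JovN is produced constitutively and is active.
No repressor is bound and VelN and JovN are active, so *fenB* is transcribed.
→ *fenB* is ON.
Mn²⁺ is present, so NolQ is inactive.
c-di-GMP is present, so KosU is inactive.
Required activator NolQ is absent, so *yilF* is not transcribed.
→ *yilF* is OFF.
Norleucine is absent, so DovG is active.
With repressor DovG bound, *vorN* is not transcribed.
→ *vorN* is OFF.
Tagatose is present, so PurK is inactive.
Ornithine is absent, so CilZ is inactive.
With no repressor bound, *qilQ* is transcribed.
→ *qilQ* is ON.
2 of the 4 genes are transcribed.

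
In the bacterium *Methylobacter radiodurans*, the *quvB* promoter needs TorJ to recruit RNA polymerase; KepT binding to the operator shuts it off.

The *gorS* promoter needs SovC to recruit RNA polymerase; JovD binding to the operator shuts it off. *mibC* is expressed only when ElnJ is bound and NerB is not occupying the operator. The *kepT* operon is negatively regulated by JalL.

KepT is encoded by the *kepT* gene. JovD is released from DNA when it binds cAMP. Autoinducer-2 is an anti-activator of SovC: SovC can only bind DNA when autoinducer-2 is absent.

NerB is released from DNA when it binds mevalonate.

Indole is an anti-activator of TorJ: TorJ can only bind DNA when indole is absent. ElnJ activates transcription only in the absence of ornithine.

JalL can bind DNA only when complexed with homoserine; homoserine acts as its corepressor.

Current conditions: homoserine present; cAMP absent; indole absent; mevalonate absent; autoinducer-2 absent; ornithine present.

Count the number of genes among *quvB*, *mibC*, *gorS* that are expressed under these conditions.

Indole is absent, so TorJ is active.
Homoserine is present, so JalL is active.
With repressor JalL bound, *kepT* is not transcribed.
So KepT is not produced.
No repressor is bound and TorJ is active, so *quvB* is transcribed.
→ *quvB* is ON.
Ornithine is present, so ElnJ is inactive.
Mevalonate is absent, so NerB is active.
With repressor NerB bound, *mibC* is not transcribed.
→ *mibC* is OFF.
cAMP is absent, so JovD is active.
Autoinducer-2 is absent, so SovC is active.
With repressor JovD bound, *gorS* is not transcribed.
→ *gorS* is OFF.
1 of the 3 genes is transcribed.

1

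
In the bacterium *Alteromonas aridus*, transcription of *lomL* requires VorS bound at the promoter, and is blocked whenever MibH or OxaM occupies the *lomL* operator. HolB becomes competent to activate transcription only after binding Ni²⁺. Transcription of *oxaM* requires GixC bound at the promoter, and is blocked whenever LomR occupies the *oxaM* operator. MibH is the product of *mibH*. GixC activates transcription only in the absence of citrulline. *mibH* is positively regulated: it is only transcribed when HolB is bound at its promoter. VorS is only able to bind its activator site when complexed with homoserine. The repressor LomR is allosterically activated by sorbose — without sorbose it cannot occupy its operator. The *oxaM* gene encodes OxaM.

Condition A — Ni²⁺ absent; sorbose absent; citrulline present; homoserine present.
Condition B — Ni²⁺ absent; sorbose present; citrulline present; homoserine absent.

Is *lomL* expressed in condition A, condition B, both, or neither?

A only

Condition A:
Ni²⁺ is absent, so HolB is inactive.
Required activator HolB is absent, so *mibH* is not transcribed.
So MibH is not produced.
Sorbose is absent, so LomR is inactive.
Citrulline is present, so GixC is inactive.
Required activator GixC is absent, so *oxaM* is not transcribed.
So OxaM is not produced.
Homoserine is present, so VorS is active.
No repressor is bound and VorS is active, so *lomL* is transcribed.
→ *lomL* is ON in A.
Condition B:
Ni²⁺ is absent, so HolB is inactive.
Required activator HolB is absent, so *mibH* is not transcribed.
So MibH is not produced.
Sorbose is present, so LomR is active.
Citrulline is present, so GixC is inactive.
With repressor LomR bound, *oxaM* is not transcribed.
So OxaM is not produced.
Homoserine is absent, so VorS is inactive.
Required activator VorS is absent, so *lomL* is not transcribed.
→ *lomL* is OFF in B.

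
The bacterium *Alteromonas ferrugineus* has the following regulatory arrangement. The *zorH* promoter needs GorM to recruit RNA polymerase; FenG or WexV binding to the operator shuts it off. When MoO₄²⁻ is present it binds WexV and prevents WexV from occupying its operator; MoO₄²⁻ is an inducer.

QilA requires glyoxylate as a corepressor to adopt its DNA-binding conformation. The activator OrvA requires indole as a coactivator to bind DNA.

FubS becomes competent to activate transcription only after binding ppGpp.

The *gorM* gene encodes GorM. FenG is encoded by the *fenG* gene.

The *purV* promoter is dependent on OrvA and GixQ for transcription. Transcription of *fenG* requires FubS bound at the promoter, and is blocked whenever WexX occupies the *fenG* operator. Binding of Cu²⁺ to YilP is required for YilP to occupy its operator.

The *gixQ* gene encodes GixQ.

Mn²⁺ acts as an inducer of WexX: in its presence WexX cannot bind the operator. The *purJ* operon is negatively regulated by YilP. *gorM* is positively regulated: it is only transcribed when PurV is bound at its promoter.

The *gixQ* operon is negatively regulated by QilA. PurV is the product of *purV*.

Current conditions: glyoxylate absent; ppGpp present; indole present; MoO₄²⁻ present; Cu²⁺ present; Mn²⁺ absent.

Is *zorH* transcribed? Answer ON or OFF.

ON

Mn²⁺ is absent, so WexX is active.
ppGpp is present, so FubS is active.
With repressor WexX bound, *fenG* is not transcribed.
So FenG is not produced.
MoO₄²⁻ is present, so WexV is inactive.
Indole is present, so OrvA is active.
Glyoxylate is absent, so QilA is inactive.
With no repressor bound, *gixQ* is transcribed.
So GixQ is produced and active.
No repressor is bound and OrvA and GixQ are active, so *purV* is transcribed.
So PurV is produced and active.
No repressor is bound and PurV is active, so *gorM* is transcribed.
So GorM is produced and active.
No repressor is bound and GorM is active, so *zorH* is transcribed.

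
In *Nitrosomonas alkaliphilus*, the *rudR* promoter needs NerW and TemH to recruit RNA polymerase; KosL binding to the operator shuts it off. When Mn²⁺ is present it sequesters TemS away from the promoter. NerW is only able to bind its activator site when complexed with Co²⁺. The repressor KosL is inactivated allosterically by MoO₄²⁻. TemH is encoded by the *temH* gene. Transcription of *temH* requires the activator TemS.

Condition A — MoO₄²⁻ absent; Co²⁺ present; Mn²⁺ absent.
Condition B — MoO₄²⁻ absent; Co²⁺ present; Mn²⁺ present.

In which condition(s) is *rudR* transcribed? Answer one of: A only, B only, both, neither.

Condition A:
MoO₄²⁻ is absent, so KosL is active.
Co²⁺ is present, so NerW is active.
Mn²⁺ is absent, so TemS is active.
No repressor is bound and TemS is active, so *temH* is transcribed.
So TemH is produced and active.
With repressor KosL bound, *rudR* is not transcribed.
→ *rudR* is OFF in A.
Condition B:
MoO₄²⁻ is absent, so KosL is active.
Co²⁺ is present, so NerW is active.
Mn²⁺ is present, so TemS is inactive.
Required activator TemS is absent, so *temH* is not transcribed.
So TemH is not produced.
With repressor KosL bound, *rudR* is not transcribed.
→ *rudR* is OFF in B.

neither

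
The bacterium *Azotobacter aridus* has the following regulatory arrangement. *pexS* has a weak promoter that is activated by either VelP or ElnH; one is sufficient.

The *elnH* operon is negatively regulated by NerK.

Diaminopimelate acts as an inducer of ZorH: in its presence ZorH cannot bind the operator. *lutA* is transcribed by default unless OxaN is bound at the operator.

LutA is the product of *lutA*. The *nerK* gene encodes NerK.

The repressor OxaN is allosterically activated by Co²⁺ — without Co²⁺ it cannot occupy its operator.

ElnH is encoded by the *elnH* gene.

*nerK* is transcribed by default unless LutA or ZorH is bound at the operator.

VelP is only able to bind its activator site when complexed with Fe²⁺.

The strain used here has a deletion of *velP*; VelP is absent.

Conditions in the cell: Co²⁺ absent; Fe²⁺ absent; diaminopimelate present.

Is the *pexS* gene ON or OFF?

VelP is non-functional in this strain, so it has no effect.
Co²⁺ is absent, so OxaN is inactive.
With no repressor bound, *lutA* is transcribed.
So LutA is produced and active.
Diaminopimelate is present, so ZorH is inactive.
With repressor LutA bound, *nerK* is not transcribed.
So NerK is not produced.
With no repressor bound, *elnH* is transcribed.
So ElnH is produced and active.
Activator ElnH is present, so *pexS* is transcribed.

ON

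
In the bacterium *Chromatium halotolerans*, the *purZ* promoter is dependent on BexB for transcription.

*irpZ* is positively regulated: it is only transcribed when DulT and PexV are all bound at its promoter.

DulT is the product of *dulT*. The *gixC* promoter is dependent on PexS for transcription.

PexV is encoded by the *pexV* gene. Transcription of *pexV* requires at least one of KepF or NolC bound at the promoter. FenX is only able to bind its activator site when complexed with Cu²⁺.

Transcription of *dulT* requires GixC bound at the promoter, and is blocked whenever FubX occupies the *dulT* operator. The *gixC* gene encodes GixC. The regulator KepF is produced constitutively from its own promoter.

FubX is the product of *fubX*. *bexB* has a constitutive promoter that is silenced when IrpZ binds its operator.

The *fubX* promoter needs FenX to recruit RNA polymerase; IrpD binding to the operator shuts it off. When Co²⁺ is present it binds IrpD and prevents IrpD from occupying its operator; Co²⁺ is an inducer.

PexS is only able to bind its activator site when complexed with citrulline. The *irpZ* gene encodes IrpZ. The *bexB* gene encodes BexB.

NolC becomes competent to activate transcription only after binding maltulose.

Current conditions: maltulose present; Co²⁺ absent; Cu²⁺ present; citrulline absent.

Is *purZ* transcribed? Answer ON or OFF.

Cu²⁺ is present, so FenX is active.
Co²⁺ is absent, so IrpD is active.
With repressor IrpD bound, *fubX* is not transcribed.
So FubX is not produced.
Citrulline is absent, so PexS is inactive.
Required activator PexS is absent, so *gixC* is not transcribed.
So GixC is not produced.
Required activator GixC is absent, so *dulT* is not transcribed.
So DulT is not produced.
KepF is produced constitutively and is active.
Maltulose is present, so NolC is active.
Activator KepF is present, so *pexV* is transcribed.
So PexV is produced and active.
Required activator DulT is absent, so *irpZ* is not transcribed.
So IrpZ is not produced.
With no repressor bound, *bexB* is transcribed.
So BexB is produced and active.
No repressor is bound and BexB is active, so *purZ* is transcribed.

ON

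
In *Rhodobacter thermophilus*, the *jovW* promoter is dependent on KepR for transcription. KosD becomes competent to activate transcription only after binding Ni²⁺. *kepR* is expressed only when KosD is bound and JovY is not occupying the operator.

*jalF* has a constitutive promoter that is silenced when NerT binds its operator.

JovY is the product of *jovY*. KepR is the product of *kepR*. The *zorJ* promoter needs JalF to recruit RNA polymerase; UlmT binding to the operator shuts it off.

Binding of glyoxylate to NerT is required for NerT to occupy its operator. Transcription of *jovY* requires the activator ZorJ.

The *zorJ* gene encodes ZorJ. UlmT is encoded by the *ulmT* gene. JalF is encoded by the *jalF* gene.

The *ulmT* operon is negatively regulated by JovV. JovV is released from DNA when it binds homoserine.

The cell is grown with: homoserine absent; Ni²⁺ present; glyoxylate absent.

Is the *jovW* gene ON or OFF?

OFF

Glyoxylate is absent, so NerT is inactive.
With no repressor bound, *jalF* is transcribed.
So JalF is produced and active.
Homoserine is absent, so JovV is active.
With repressor JovV bound, *ulmT* is not transcribed.
So UlmT is not produced.
No repressor is bound and JalF is active, so *zorJ* is transcribed.
So ZorJ is produced and active.
No repressor is bound and ZorJ is active, so *jovY* is transcribed.
So JovY is produced and active.
Ni²⁺ is present, so KosD is active.
With repressor JovY bound, *kepR* is not transcribed.
So KepR is not produced.
Required activator KepR is absent, so *jovW* is not transcribed.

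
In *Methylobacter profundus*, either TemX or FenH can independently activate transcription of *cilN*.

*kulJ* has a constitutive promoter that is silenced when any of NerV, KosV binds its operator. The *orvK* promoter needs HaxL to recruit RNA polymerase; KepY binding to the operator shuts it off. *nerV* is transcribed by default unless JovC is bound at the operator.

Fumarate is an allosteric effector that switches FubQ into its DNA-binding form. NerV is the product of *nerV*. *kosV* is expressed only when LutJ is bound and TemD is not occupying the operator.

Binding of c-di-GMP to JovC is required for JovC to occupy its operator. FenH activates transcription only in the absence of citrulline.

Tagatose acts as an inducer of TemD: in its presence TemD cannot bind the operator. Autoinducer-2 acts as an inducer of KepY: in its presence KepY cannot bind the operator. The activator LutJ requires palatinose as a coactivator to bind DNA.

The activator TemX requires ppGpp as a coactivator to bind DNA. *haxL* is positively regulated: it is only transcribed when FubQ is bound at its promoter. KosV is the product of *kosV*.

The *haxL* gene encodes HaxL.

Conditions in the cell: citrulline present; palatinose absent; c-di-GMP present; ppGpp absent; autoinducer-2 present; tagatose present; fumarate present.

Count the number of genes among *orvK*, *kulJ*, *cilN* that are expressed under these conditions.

Fumarate is present, so FubQ is active.
No repressor is bound and FubQ is active, so *haxL* is transcribed.
So HaxL is produced and active.
Autoinducer-2 is present, so KepY is inactive.
No repressor is bound and HaxL is active, so *orvK* is transcribed.
→ *orvK* is ON.
c-di-GMP is present, so JovC is active.
With repressor JovC bound, *nerV* is not transcribed.
So NerV is not produced.
Palatinose is absent, so LutJ is inactive.
Tagatose is present, so TemD is inactive.
Required activator LutJ is absent, so *kosV* is not transcribed.
So KosV is not produced.
With no repressor bound, *kulJ* is transcribed.
→ *kulJ* is ON.
ppGpp is absent, so TemX is inactive.
Citrulline is present, so FenH is inactive.
No activator is available at the *cilN* promoter, so *cilN* is not transcribed.
→ *cilN* is OFF.
2 of the 3 genes are transcribed.

2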